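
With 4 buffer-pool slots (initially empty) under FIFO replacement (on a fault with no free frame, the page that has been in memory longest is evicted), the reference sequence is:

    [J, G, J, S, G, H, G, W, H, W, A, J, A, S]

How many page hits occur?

6

J -> miss, frames [J]
G -> miss, frames [J, G]
J -> hit
S -> miss, frames [J, G, S]
G -> hit
H -> miss, frames [J, G, S, H]
G -> hit
W -> miss, evict J, frames [G, S, H, W]
H -> hit
W -> hit
A -> miss, evict G, frames [S, H, W, A]
J -> miss, evict S, frames [H, W, A, J]
A -> hit
S -> miss, evict H, frames [W, A, J, S]
Hits: 6.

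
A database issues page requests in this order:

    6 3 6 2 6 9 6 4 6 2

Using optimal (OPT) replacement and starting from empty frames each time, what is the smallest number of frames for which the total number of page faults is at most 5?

3

f=1: 10 faults
f=2: 6 faults
f=3: 5 faults
f=4: 5 faults
f=5: 5 faults
Smallest f with faults ≤ 5 is 3.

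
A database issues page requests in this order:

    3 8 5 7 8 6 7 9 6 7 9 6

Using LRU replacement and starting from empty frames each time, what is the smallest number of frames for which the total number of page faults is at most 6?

3

f=1: 12 faults
f=2: 12 faults
f=3: 6 faults
f=4: 6 faults
f=5: 6 faults
f=6: 6 faults
Smallest f with faults ≤ 6 is 3.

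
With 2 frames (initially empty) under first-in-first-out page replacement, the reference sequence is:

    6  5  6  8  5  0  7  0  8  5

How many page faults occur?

7

6: miss, frames [6]
5: miss, frames [6, 5]
6: hit
8: miss, evict 6, frames [5, 8]
5: hit
0: miss, evict 5, frames [8, 0]
7: miss, evict 8, frames [0, 7]
0: hit
8: miss, evict 0, frames [7, 8]
5: miss, evict 7, frames [8, 5]
Page faults: 7.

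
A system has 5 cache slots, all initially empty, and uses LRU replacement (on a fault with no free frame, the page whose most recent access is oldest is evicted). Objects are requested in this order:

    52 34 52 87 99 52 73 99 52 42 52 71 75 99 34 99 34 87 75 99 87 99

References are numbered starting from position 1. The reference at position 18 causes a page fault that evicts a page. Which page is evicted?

52

pos 1: 52 -> fault, frames [52]
pos 2: 34 -> fault, frames [52, 34]
pos 3: 52 -> hit
pos 4: 87 -> fault, frames [34, 52, 87]
pos 5: 99 -> fault, frames [34, 52, 87, 99]
pos 6: 52 -> hit
pos 7: 73 -> fault, frames [34, 87, 99, 52, 73]
pos 8: 99 -> hit
pos 9: 52 -> hit
pos 10: 42 -> fault, evict 34, frames [87, 73, 99, 52, 42]
pos 11: 52 -> hit
pos 12: 71 -> fault, evict 87, frames [73, 99, 42, 52, 71]
pos 13: 75 -> fault, evict 73, frames [99, 42, 52, 71, 75]
pos 14: 99 -> hit
pos 15: 34 -> fault, evict 42, frames [52, 71, 75, 99, 34]
pos 16: 99 -> hit
pos 17: 34 -> hit
pos 18: 87 -> fault, evict 52, frames [71, 75, 99, 34, 87]
At position 18, page 52 is evicted.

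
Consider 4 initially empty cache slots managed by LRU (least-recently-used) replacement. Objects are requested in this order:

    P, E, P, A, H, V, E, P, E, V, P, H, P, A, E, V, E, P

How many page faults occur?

P -> fault, frames {P}
E -> fault, frames {P,E}
P -> hit
A -> fault, frames {E,P,A}
H -> fault, frames {E,P,A,H}
V -> fault, evict E, frames {P,A,H,V}
E -> fault, evict P, frames {A,H,V,E}
P -> fault, evict A, frames {H,V,E,P}
E -> hit
V -> hit
P -> hit
H -> hit
P -> hit
A -> fault, evict E, frames {V,H,P,A}
E -> fault, evict V, frames {H,P,A,E}
V -> fault, evict H, frames {P,A,E,V}
E -> hit
P -> hit
Page faults: 10.

10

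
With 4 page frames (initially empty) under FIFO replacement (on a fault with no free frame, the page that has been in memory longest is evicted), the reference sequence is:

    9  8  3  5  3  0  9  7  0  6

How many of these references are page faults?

9: miss, frames {9}
8: miss, frames {9,8}
3: miss, frames {9,8,3}
5: miss, frames {9,8,3,5}
3: hit
0: miss, evict 9, frames {8,3,5,0}
9: miss, evict 8, frames {3,5,0,9}
7: miss, evict 3, frames {5,0,9,7}
0: hit
6: miss, evict 5, frames {0,9,7,6}
Page faults: 8.

8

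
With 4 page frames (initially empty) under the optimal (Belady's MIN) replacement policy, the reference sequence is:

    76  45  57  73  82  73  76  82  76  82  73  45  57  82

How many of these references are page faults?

76 -> fault, frames [76]
45 -> fault, frames [76, 45]
57 -> fault, frames [76, 45, 57]
73 -> fault, frames [76, 45, 57, 73]
82 -> fault, evict 57, frames [76, 45, 73, 82]
73 -> hit
76 -> hit
82 -> hit
76 -> hit
82 -> hit
73 -> hit
45 -> hit
57 -> fault, evict 73, frames [76, 45, 82, 57]
82 -> hit
Page faults: 6.

6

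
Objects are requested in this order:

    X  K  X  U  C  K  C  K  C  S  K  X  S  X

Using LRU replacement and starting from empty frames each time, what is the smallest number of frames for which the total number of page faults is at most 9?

2

f=1: 14 faults
f=2: 9 faults
f=3: 7 faults
f=4: 6 faults
f=5: 5 faults
Smallest f with faults ≤ 9 is 2.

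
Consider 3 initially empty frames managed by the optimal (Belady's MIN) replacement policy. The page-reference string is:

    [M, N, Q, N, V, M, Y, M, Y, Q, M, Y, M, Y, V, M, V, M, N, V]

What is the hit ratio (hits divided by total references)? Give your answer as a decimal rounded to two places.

M -> miss, frames {M}
N -> miss, frames {M,N}
Q -> miss, frames {M,N,Q}
N -> hit
V -> miss, evict N, frames {M,Q,V}
M -> hit
Y -> miss, evict V, frames {M,Q,Y}
M -> hit
Y -> hit
Q -> hit
M -> hit
Y -> hit
M -> hit
Y -> hit
V -> miss, evict Y, frames {M,Q,V}
M -> hit
V -> hit
M -> hit
N -> miss, evict Q, frames {M,V,N}
V -> hit
Hits: 13 of 20 references → 13/20 = 0.6500.

0.65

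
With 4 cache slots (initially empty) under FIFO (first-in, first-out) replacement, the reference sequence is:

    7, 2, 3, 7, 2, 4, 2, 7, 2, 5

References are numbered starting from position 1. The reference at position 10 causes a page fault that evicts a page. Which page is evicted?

pos 1: 7 → miss, frames [7]
pos 2: 2 → miss, frames [7, 2]
pos 3: 3 → miss, frames [7, 2, 3]
pos 4: 7 → hit
pos 5: 2 → hit
pos 6: 4 → miss, frames [7, 2, 3, 4]
pos 7: 2 → hit
pos 8: 7 → hit
pos 9: 2 → hit
pos 10: 5 → miss, evict 7, frames [2, 3, 4, 5]
At position 10, page 7 is evicted.

7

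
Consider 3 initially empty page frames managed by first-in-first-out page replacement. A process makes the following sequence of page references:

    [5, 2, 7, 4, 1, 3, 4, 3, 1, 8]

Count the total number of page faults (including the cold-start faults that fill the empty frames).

7

5 → fault, frames (5)
2 → fault, frames (5 2)
7 → fault, frames (5 2 7)
4 → fault, evict 5, frames (2 7 4)
1 → fault, evict 2, frames (7 4 1)
3 → fault, evict 7, frames (4 1 3)
4 → hit
3 → hit
1 → hit
8 → fault, evict 4, frames (1 3 8)
Page faults: 7.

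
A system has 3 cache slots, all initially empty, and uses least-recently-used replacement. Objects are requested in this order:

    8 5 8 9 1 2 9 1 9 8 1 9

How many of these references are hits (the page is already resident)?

8 -> fault, frames [8]
5 -> fault, frames [8, 5]
8 -> hit
9 -> fault, frames [5, 8, 9]
1 -> fault, evict 5, frames [8, 9, 1]
2 -> fault, evict 8, frames [9, 1, 2]
9 -> hit
1 -> hit
9 -> hit
8 -> fault, evict 2, frames [1, 9, 8]
1 -> hit
9 -> hit
Hits: 6.

6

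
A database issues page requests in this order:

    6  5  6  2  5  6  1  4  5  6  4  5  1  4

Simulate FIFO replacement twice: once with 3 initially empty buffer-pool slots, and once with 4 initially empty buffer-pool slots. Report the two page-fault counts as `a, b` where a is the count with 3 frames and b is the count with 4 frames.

3 frames: F F . F . . F F F F . . F F → 9 faults.
4 frames: F F . F . . F F . F . F . . → 7 faults.
7 < 9: adding a frame reduced faults, as is typical.

9, 7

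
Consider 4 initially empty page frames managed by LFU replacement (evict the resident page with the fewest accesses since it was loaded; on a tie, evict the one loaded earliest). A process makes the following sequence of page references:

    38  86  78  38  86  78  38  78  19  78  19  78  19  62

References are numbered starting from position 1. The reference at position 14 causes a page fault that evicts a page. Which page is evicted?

pos 1: 38 → fault, frames (38)
pos 2: 86 → fault, frames (38 86)
pos 3: 78 → fault, frames (38 86 78)
pos 4: 38 → hit
pos 5: 86 → hit
pos 6: 78 → hit
pos 7: 38 → hit
pos 8: 78 → hit
pos 9: 19 → fault, frames (38 86 78 19)
pos 10: 78 → hit
pos 11: 19 → hit
pos 12: 78 → hit
pos 13: 19 → hit
pos 14: 62 → fault, evict 86, frames (38 78 19 62)
At position 14, page 86 is evicted.

86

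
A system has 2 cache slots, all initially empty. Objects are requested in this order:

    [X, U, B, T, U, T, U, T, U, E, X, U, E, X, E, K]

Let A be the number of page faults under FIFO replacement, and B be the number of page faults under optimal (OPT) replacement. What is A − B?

Under FIFO: F F F F F . . . . F F F F F . F → 11 faults.
Under OPT: F F F F . . . . . F F . F . . F → 8 faults.
A − B = 11 − 8 = 3.

3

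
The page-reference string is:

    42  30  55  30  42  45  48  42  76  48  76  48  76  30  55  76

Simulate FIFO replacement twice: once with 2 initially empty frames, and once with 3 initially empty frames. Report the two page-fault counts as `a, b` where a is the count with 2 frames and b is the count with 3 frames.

12, 9

2 frames: F F F . F F F F F F . . . F F F → 12 faults.
3 frames: F F F . . F F F F . . . . F F . → 9 faults.
9 < 12: adding a frame reduced faults, as is typical.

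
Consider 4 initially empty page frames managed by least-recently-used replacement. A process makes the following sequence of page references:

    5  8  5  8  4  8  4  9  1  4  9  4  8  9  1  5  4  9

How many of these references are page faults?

5 -> miss, frames (5)
8 -> miss, frames (5 8)
5 -> hit
8 -> hit
4 -> miss, frames (5 8 4)
8 -> hit
4 -> hit
9 -> miss, frames (5 8 4 9)
1 -> miss, evict 5, frames (8 4 9 1)
4 -> hit
9 -> hit
4 -> hit
8 -> hit
9 -> hit
1 -> hit
5 -> miss, evict 4, frames (8 9 1 5)
4 -> miss, evict 8, frames (9 1 5 4)
9 -> hit
Page faults: 7.

7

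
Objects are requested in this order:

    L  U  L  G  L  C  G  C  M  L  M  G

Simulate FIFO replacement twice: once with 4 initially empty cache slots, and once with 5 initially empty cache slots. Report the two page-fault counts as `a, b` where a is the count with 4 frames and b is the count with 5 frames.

4 frames: F F . F . F . . F F . . → 6 faults.
5 frames: F F . F . F . . F . . . → 5 faults.
5 < 6: adding a frame reduced faults, as is typical.

6, 5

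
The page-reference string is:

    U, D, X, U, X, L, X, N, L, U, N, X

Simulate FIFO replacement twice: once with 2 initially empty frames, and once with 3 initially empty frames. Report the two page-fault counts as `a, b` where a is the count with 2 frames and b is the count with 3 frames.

2 frames: F F F F . F F F F F F F → 11 faults.
3 frames: F F F . . F . F . F . F → 7 faults.
7 < 11: adding a frame reduced faults, as is typical.

11, 7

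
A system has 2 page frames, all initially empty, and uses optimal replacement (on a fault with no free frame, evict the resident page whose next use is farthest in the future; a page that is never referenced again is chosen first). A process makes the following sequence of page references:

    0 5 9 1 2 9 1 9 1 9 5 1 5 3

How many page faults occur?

0 -> miss, frames (0)
5 -> miss, frames (0 5)
9 -> miss, evict 0, frames (5 9)
1 -> miss, evict 5, frames (9 1)
2 -> miss, evict 1, frames (9 2)
9 -> hit
1 -> miss, evict 2, frames (9 1)
9 -> hit
1 -> hit
9 -> hit
5 -> miss, evict 9, frames (1 5)
1 -> hit
5 -> hit
3 -> miss, evict 5, frames (1 3)
Page faults: 8.

8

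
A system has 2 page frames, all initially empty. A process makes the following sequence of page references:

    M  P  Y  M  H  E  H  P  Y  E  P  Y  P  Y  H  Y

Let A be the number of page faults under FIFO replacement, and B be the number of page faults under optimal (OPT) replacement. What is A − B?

Under FIFO: F F F F F F . F F F F F . . F . → 12 faults.
Under OPT: F F F . F F . F F . F . . . F . → 9 faults.
A − B = 12 − 9 = 3.

3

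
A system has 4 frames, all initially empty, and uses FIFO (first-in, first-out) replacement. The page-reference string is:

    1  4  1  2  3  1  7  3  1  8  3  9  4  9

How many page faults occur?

9

1 → miss, frames {1}
4 → miss, frames {1,4}
1 → hit
2 → miss, frames {1,4,2}
3 → miss, frames {1,4,2,3}
1 → hit
7 → miss, evict 1, frames {4,2,3,7}
3 → hit
1 → miss, evict 4, frames {2,3,7,1}
8 → miss, evict 2, frames {3,7,1,8}
3 → hit
9 → miss, evict 3, frames {7,1,8,9}
4 → miss, evict 7, frames {1,8,9,4}
9 → hit
Page faults: 9.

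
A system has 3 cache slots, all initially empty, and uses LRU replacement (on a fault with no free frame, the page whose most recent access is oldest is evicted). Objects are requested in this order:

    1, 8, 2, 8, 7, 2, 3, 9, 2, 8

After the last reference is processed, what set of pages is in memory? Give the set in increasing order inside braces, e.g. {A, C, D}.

{2, 8, 9}

1: miss, frames [1]
8: miss, frames [1, 8]
2: miss, frames [1, 8, 2]
8: hit
7: miss, evict 1, frames [2, 8, 7]
2: hit
3: miss, evict 8, frames [7, 2, 3]
9: miss, evict 7, frames [2, 3, 9]
2: hit
8: miss, evict 3, frames [9, 2, 8]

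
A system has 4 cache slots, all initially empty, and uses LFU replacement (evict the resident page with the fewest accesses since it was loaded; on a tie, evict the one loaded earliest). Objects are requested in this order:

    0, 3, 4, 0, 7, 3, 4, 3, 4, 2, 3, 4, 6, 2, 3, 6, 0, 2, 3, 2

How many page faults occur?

9

0 -> miss, frames (0)
3 -> miss, frames (0 3)
4 -> miss, frames (0 3 4)
0 -> hit
7 -> miss, frames (0 3 4 7)
3 -> hit
4 -> hit
3 -> hit
4 -> hit
2 -> miss, evict 7, frames (0 3 4 2)
3 -> hit
4 -> hit
6 -> miss, evict 2, frames (0 3 4 6)
2 -> miss, evict 6, frames (0 3 4 2)
3 -> hit
6 -> miss, evict 2, frames (0 3 4 6)
0 -> hit
2 -> miss, evict 6, frames (0 3 4 2)
3 -> hit
2 -> hit
Page faults: 9.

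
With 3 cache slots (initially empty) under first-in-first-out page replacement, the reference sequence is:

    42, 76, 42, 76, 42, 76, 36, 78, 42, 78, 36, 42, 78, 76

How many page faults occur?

42 → miss, frames (42)
76 → miss, frames (42 76)
42 → hit
76 → hit
42 → hit
76 → hit
36 → miss, frames (42 76 36)
78 → miss, evict 42, frames (76 36 78)
42 → miss, evict 76, frames (36 78 42)
78 → hit
36 → hit
42 → hit
78 → hit
76 → miss, evict 36, frames (78 42 76)
Page faults: 6.

6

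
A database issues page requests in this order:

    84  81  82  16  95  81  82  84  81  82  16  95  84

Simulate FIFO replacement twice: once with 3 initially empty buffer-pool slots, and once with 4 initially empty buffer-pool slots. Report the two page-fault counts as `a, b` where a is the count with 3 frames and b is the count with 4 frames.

3 frames: F F F F F F F F . . F F . → 10 faults.
4 frames: F F F F F . . F F F F F F → 11 faults.
11 > 10: adding a frame increased faults — Belady's anomaly.

10, 11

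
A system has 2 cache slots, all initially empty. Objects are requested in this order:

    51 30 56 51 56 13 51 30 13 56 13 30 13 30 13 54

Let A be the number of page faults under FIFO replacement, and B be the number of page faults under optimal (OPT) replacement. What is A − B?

Under FIFO: F F F F . F . F . F F F . . . F → 10 faults.
Under OPT: F F F . . F . F . F . F . . . F → 8 faults.
A − B = 10 − 8 = 2.

2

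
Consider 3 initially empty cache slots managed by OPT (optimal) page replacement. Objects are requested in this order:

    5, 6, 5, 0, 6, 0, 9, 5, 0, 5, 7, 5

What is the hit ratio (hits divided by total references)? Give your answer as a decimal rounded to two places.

0.58

5 -> fault, frames (5)
6 -> fault, frames (5 6)
5 -> hit
0 -> fault, frames (5 6 0)
6 -> hit
0 -> hit
9 -> fault, evict 6, frames (5 0 9)
5 -> hit
0 -> hit
5 -> hit
7 -> fault, evict 9, frames (5 0 7)
5 -> hit
Hits: 7 of 12 references → 7/12 = 0.5833.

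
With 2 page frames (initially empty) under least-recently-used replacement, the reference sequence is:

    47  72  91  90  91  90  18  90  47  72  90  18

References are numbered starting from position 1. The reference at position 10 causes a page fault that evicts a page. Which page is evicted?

90

pos 1: 47 -> miss, frames [47]
pos 2: 72 -> miss, frames [47, 72]
pos 3: 91 -> miss, evict 47, frames [72, 91]
pos 4: 90 -> miss, evict 72, frames [91, 90]
pos 5: 91 -> hit
pos 6: 90 -> hit
pos 7: 18 -> miss, evict 91, frames [90, 18]
pos 8: 90 -> hit
pos 9: 47 -> miss, evict 18, frames [90, 47]
pos 10: 72 -> miss, evict 90, frames [47, 72]
At position 10, page 90 is evicted.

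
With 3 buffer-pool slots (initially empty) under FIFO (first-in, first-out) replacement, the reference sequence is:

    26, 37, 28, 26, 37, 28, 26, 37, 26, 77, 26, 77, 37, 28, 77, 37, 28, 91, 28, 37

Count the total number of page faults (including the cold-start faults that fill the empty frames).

26 → fault, frames [26]
37 → fault, frames [26, 37]
28 → fault, frames [26, 37, 28]
26 → hit
37 → hit
28 → hit
26 → hit
37 → hit
26 → hit
77 → fault, evict 26, frames [37, 28, 77]
26 → fault, evict 37, frames [28, 77, 26]
77 → hit
37 → fault, evict 28, frames [77, 26, 37]
28 → fault, evict 77, frames [26, 37, 28]
77 → fault, evict 26, frames [37, 28, 77]
37 → hit
28 → hit
91 → fault, evict 37, frames [28, 77, 91]
28 → hit
37 → fault, evict 28, frames [77, 91, 37]
Page faults: 10.

10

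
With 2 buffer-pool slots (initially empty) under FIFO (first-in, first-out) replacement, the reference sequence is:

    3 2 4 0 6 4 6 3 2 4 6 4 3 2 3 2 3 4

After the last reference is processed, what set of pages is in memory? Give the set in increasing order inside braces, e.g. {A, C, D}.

{2, 4}

3 → fault, frames [3]
2 → fault, frames [3, 2]
4 → fault, evict 3, frames [2, 4]
0 → fault, evict 2, frames [4, 0]
6 → fault, evict 4, frames [0, 6]
4 → fault, evict 0, frames [6, 4]
6 → hit
3 → fault, evict 6, frames [4, 3]
2 → fault, evict 4, frames [3, 2]
4 → fault, evict 3, frames [2, 4]
6 → fault, evict 2, frames [4, 6]
4 → hit
3 → fault, evict 4, frames [6, 3]
2 → fault, evict 6, frames [3, 2]
3 → hit
2 → hit
3 → hit
4 → fault, evict 3, frames [2, 4]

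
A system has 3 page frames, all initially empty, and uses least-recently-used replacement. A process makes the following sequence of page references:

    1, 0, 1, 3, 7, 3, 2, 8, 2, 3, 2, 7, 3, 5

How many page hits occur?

1 -> fault, frames (1)
0 -> fault, frames (1 0)
1 -> hit
3 -> fault, frames (0 1 3)
7 -> fault, evict 0, frames (1 3 7)
3 -> hit
2 -> fault, evict 1, frames (7 3 2)
8 -> fault, evict 7, frames (3 2 8)
2 -> hit
3 -> hit
2 -> hit
7 -> fault, evict 8, frames (3 2 7)
3 -> hit
5 -> fault, evict 2, frames (7 3 5)
Hits: 6.

6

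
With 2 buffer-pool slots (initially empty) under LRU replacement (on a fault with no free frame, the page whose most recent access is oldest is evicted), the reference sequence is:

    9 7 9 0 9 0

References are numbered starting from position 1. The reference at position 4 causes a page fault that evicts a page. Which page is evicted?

7

pos 1: 9: fault, frames [9]
pos 2: 7: fault, frames [9, 7]
pos 3: 9: hit
pos 4: 0: fault, evict 7, frames [9, 0]
At position 4, page 7 is evicted.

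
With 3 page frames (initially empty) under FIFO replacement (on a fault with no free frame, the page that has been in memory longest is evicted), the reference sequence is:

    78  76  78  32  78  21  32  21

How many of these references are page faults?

78: fault, frames [78]
76: fault, frames [78, 76]
78: hit
32: fault, frames [78, 76, 32]
78: hit
21: fault, evict 78, frames [76, 32, 21]
32: hit
21: hit
Page faults: 4.

4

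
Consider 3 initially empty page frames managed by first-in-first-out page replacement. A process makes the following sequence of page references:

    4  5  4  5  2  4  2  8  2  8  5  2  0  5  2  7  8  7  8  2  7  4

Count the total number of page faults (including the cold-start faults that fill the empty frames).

4: fault, frames (4)
5: fault, frames (4 5)
4: hit
5: hit
2: fault, frames (4 5 2)
4: hit
2: hit
8: fault, evict 4, frames (5 2 8)
2: hit
8: hit
5: hit
2: hit
0: fault, evict 5, frames (2 8 0)
5: fault, evict 2, frames (8 0 5)
2: fault, evict 8, frames (0 5 2)
7: fault, evict 0, frames (5 2 7)
8: fault, evict 5, frames (2 7 8)
7: hit
8: hit
2: hit
7: hit
4: fault, evict 2, frames (7 8 4)
Page faults: 10.

10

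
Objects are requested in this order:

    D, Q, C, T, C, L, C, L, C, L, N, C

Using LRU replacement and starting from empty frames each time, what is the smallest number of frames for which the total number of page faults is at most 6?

f=1: 12 faults
f=2: 7 faults
f=3: 6 faults
f=4: 6 faults
f=5: 6 faults
f=6: 6 faults
Smallest f with faults ≤ 6 is 3.

3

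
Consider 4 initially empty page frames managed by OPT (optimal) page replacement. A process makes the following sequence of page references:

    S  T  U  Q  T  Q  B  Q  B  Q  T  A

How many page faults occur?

6

S: fault, frames [S]
T: fault, frames [S, T]
U: fault, frames [S, T, U]
Q: fault, frames [S, T, U, Q]
T: hit
Q: hit
B: fault, evict U, frames [S, T, Q, B]
Q: hit
B: hit
Q: hit
T: hit
A: fault, evict B, frames [S, T, Q, A]
Page faults: 6.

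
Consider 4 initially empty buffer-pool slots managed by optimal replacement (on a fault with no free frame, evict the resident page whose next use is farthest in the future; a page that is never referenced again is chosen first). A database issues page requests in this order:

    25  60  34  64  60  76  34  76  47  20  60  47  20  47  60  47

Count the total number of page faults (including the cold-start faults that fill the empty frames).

7

25 → fault, frames (25)
60 → fault, frames (25 60)
34 → fault, frames (25 60 34)
64 → fault, frames (25 60 34 64)
60 → hit
76 → fault, evict 64, frames (25 60 34 76)
34 → hit
76 → hit
47 → fault, evict 76, frames (25 60 34 47)
20 → fault, evict 34, frames (25 60 47 20)
60 → hit
47 → hit
20 → hit
47 → hit
60 → hit
47 → hit
Page faults: 7.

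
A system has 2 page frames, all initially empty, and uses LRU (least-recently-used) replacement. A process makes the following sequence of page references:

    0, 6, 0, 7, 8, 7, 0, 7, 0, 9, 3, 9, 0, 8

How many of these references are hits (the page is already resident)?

5

0 -> fault, frames (0)
6 -> fault, frames (0 6)
0 -> hit
7 -> fault, evict 6, frames (0 7)
8 -> fault, evict 0, frames (7 8)
7 -> hit
0 -> fault, evict 8, frames (7 0)
7 -> hit
0 -> hit
9 -> fault, evict 7, frames (0 9)
3 -> fault, evict 0, frames (9 3)
9 -> hit
0 -> fault, evict 3, frames (9 0)
8 -> fault, evict 9, frames (0 8)
Hits: 5.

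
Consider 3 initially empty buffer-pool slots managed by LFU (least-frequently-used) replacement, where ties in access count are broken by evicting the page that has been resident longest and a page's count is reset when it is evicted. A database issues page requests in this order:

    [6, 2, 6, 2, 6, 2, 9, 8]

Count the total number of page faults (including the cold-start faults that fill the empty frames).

4

6: miss, frames (6)
2: miss, frames (6 2)
6: hit
2: hit
6: hit
2: hit
9: miss, frames (6 2 9)
8: miss, evict 9, frames (6 2 8)
Page faults: 4.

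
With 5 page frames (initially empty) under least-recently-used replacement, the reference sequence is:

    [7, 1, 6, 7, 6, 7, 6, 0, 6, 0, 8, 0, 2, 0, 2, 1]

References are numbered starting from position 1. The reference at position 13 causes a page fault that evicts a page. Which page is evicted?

pos 1: 7 → miss, frames (7)
pos 2: 1 → miss, frames (7 1)
pos 3: 6 → miss, frames (7 1 6)
pos 4: 7 → hit
pos 5: 6 → hit
pos 6: 7 → hit
pos 7: 6 → hit
pos 8: 0 → miss, frames (1 7 6 0)
pos 9: 6 → hit
pos 10: 0 → hit
pos 11: 8 → miss, frames (1 7 6 0 8)
pos 12: 0 → hit
pos 13: 2 → miss, evict 1, frames (7 6 8 0 2)
At position 13, page 1 is evicted.

1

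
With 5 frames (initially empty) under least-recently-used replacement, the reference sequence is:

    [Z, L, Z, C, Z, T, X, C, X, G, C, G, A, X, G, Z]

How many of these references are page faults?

Z -> miss, frames (Z)
L -> miss, frames (Z L)
Z -> hit
C -> miss, frames (L Z C)
Z -> hit
T -> miss, frames (L C Z T)
X -> miss, frames (L C Z T X)
C -> hit
X -> hit
G -> miss, evict L, frames (Z T C X G)
C -> hit
G -> hit
A -> miss, evict Z, frames (T X C G A)
X -> hit
G -> hit
Z -> miss, evict T, frames (C A X G Z)
Page faults: 8.

8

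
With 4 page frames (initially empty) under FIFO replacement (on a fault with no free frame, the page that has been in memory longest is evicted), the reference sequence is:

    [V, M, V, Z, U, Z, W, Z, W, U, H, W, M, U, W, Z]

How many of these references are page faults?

V: miss, frames {V}
M: miss, frames {V,M}
V: hit
Z: miss, frames {V,M,Z}
U: miss, frames {V,M,Z,U}
Z: hit
W: miss, evict V, frames {M,Z,U,W}
Z: hit
W: hit
U: hit
H: miss, evict M, frames {Z,U,W,H}
W: hit
M: miss, evict Z, frames {U,W,H,M}
U: hit
W: hit
Z: miss, evict U, frames {W,H,M,Z}
Page faults: 8.

8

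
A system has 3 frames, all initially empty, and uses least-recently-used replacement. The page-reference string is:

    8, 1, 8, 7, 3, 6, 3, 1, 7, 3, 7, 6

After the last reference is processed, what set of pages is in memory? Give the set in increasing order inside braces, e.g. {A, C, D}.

{3, 6, 7}

8 → miss, frames [8]
1 → miss, frames [8, 1]
8 → hit
7 → miss, frames [1, 8, 7]
3 → miss, evict 1, frames [8, 7, 3]
6 → miss, evict 8, frames [7, 3, 6]
3 → hit
1 → miss, evict 7, frames [6, 3, 1]
7 → miss, evict 6, frames [3, 1, 7]
3 → hit
7 → hit
6 → miss, evict 1, frames [3, 7, 6]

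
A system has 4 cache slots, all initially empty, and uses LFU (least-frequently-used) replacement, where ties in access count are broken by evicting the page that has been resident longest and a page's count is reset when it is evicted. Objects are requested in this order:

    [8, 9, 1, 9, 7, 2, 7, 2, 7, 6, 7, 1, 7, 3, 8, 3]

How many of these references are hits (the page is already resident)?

8 -> fault, frames (8)
9 -> fault, frames (8 9)
1 -> fault, frames (8 9 1)
9 -> hit
7 -> fault, frames (8 9 1 7)
2 -> fault, evict 8, frames (9 1 7 2)
7 -> hit
2 -> hit
7 -> hit
6 -> fault, evict 1, frames (9 7 2 6)
7 -> hit
1 -> fault, evict 6, frames (9 7 2 1)
7 -> hit
3 -> fault, evict 1, frames (9 7 2 3)
8 -> fault, evict 3, frames (9 7 2 8)
3 -> fault, evict 8, frames (9 7 2 3)
Hits: 6.

6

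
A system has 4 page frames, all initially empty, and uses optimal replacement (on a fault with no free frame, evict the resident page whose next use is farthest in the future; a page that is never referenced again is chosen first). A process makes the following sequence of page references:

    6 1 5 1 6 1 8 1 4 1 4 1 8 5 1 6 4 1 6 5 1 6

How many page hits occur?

16

6 → fault, frames {6}
1 → fault, frames {6,1}
5 → fault, frames {6,1,5}
1 → hit
6 → hit
1 → hit
8 → fault, frames {6,1,5,8}
1 → hit
4 → fault, evict 6, frames {1,5,8,4}
1 → hit
4 → hit
1 → hit
8 → hit
5 → hit
1 → hit
6 → fault, evict 8, frames {1,5,4,6}
4 → hit
1 → hit
6 → hit
5 → hit
1 → hit
6 → hit
Hits: 16.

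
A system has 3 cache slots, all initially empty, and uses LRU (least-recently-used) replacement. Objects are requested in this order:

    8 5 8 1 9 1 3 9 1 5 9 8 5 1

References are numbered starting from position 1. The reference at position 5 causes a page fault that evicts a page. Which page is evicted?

pos 1: 8: fault, frames (8)
pos 2: 5: fault, frames (8 5)
pos 3: 8: hit
pos 4: 1: fault, frames (5 8 1)
pos 5: 9: fault, evict 5, frames (8 1 9)
At position 5, page 5 is evicted.

5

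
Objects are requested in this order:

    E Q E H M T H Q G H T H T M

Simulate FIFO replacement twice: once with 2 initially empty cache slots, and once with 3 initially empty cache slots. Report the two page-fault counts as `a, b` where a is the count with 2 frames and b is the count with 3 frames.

11, 10

2 frames: F F . F F F F F F F F . . F → 11 faults.
3 frames: F F . F F F . F F F F . . F → 10 faults.
10 < 11: adding a frame reduced faults, as is typical.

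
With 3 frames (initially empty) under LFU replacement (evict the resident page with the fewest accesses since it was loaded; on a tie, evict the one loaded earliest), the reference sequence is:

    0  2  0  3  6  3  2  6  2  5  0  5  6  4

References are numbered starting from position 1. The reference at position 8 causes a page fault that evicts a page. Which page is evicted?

pos 1: 0 → fault, frames (0)
pos 2: 2 → fault, frames (0 2)
pos 3: 0 → hit
pos 4: 3 → fault, frames (0 2 3)
pos 5: 6 → fault, evict 2, frames (0 3 6)
pos 6: 3 → hit
pos 7: 2 → fault, evict 6, frames (0 3 2)
pos 8: 6 → fault, evict 2, frames (0 3 6)
At position 8, page 2 is evicted.

2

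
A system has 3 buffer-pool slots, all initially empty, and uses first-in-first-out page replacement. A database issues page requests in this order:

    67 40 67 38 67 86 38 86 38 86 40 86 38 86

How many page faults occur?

4

67: fault, frames {67}
40: fault, frames {67,40}
67: hit
38: fault, frames {67,40,38}
67: hit
86: fault, evict 67, frames {40,38,86}
38: hit
86: hit
38: hit
86: hit
40: hit
86: hit
38: hit
86: hit
Page faults: 4.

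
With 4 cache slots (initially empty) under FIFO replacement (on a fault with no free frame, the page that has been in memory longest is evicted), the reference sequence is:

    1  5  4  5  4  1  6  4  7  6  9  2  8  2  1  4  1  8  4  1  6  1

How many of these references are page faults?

11

1 -> miss, frames {1}
5 -> miss, frames {1,5}
4 -> miss, frames {1,5,4}
5 -> hit
4 -> hit
1 -> hit
6 -> miss, frames {1,5,4,6}
4 -> hit
7 -> miss, evict 1, frames {5,4,6,7}
6 -> hit
9 -> miss, evict 5, frames {4,6,7,9}
2 -> miss, evict 4, frames {6,7,9,2}
8 -> miss, evict 6, frames {7,9,2,8}
2 -> hit
1 -> miss, evict 7, frames {9,2,8,1}
4 -> miss, evict 9, frames {2,8,1,4}
1 -> hit
8 -> hit
4 -> hit
1 -> hit
6 -> miss, evict 2, frames {8,1,4,6}
1 -> hit
Page faults: 11.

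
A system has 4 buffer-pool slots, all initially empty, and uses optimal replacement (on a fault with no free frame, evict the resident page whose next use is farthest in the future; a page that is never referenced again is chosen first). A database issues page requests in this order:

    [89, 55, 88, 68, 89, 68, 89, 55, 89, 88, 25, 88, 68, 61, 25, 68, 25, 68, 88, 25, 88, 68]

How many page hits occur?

16

89 → miss, frames (89)
55 → miss, frames (89 55)
88 → miss, frames (89 55 88)
68 → miss, frames (89 55 88 68)
89 → hit
68 → hit
89 → hit
55 → hit
89 → hit
88 → hit
25 → miss, evict 55, frames (89 88 68 25)
88 → hit
68 → hit
61 → miss, evict 89, frames (88 68 25 61)
25 → hit
68 → hit
25 → hit
68 → hit
88 → hit
25 → hit
88 → hit
68 → hit
Hits: 16.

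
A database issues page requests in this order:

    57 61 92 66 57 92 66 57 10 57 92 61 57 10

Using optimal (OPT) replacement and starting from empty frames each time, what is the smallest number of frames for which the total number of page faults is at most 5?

f=1: 14 faults
f=2: 10 faults
f=3: 6 faults
f=4: 5 faults
f=5: 5 faults
Smallest f with faults ≤ 5 is 4.

4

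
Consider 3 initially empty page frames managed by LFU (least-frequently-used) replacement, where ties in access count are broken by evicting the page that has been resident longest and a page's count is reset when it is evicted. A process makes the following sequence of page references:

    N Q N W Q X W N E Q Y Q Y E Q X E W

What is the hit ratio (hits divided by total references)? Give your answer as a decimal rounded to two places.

0.39

N → fault, frames (N)
Q → fault, frames (N Q)
N → hit
W → fault, frames (N Q W)
Q → hit
X → fault, evict W, frames (N Q X)
W → fault, evict X, frames (N Q W)
N → hit
E → fault, evict W, frames (N Q E)
Q → hit
Y → fault, evict E, frames (N Q Y)
Q → hit
Y → hit
E → fault, evict Y, frames (N Q E)
Q → hit
X → fault, evict E, frames (N Q X)
E → fault, evict X, frames (N Q E)
W → fault, evict E, frames (N Q W)
Hits: 7 of 18 references → 7/18 = 0.3889.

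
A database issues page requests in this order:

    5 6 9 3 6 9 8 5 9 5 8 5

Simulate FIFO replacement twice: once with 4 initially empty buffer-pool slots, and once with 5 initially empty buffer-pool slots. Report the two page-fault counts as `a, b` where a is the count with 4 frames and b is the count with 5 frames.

6, 5

4 frames: F F F F . . F F . . . . → 6 faults.
5 frames: F F F F . . F . . . . . → 5 faults.
5 < 6: adding a frame reduced faults, as is typical.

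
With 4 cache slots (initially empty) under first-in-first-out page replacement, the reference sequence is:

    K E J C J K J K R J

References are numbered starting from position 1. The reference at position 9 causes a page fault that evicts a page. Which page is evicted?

K

pos 1: K -> miss, frames (K)
pos 2: E -> miss, frames (K E)
pos 3: J -> miss, frames (K E J)
pos 4: C -> miss, frames (K E J C)
pos 5: J -> hit
pos 6: K -> hit
pos 7: J -> hit
pos 8: K -> hit
pos 9: R -> miss, evict K, frames (E J C R)
At position 9, page K is evicted.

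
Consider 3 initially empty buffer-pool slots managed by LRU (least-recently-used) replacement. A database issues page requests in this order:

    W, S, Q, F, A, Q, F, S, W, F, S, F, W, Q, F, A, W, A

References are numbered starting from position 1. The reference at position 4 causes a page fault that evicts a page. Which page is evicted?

pos 1: W: fault, frames {W}
pos 2: S: fault, frames {W,S}
pos 3: Q: fault, frames {W,S,Q}
pos 4: F: fault, evict W, frames {S,Q,F}
At position 4, page W is evicted.

W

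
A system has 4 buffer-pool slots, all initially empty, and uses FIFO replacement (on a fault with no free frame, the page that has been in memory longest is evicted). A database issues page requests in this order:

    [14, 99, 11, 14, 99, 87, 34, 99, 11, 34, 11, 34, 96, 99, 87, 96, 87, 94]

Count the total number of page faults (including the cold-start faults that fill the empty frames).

14 → fault, frames {14}
99 → fault, frames {14,99}
11 → fault, frames {14,99,11}
14 → hit
99 → hit
87 → fault, frames {14,99,11,87}
34 → fault, evict 14, frames {99,11,87,34}
99 → hit
11 → hit
34 → hit
11 → hit
34 → hit
96 → fault, evict 99, frames {11,87,34,96}
99 → fault, evict 11, frames {87,34,96,99}
87 → hit
96 → hit
87 → hit
94 → fault, evict 87, frames {34,96,99,94}
Page faults: 8.

8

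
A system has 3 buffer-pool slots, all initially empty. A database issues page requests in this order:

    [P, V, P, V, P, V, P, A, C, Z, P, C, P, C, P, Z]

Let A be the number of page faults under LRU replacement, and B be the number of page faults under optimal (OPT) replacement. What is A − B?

Under LRU: F F . . . . . F F F F . . . . . → 6 faults.
Under OPT: F F . . . . . F F F . . . . . . → 5 faults.
A − B = 6 − 5 = 1.

1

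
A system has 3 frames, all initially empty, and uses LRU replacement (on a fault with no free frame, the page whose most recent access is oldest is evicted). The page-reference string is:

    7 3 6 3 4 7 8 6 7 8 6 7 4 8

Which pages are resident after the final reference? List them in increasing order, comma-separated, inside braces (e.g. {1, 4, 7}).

7 → fault, frames (7)
3 → fault, frames (7 3)
6 → fault, frames (7 3 6)
3 → hit
4 → fault, evict 7, frames (6 3 4)
7 → fault, evict 6, frames (3 4 7)
8 → fault, evict 3, frames (4 7 8)
6 → fault, evict 4, frames (7 8 6)
7 → hit
8 → hit
6 → hit
7 → hit
4 → fault, evict 8, frames (6 7 4)
8 → fault, evict 6, frames (7 4 8)

{4, 7, 8}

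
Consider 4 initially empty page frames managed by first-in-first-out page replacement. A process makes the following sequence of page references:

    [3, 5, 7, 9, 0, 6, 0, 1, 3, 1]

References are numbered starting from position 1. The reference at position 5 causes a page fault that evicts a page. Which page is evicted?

3

pos 1: 3 -> miss, frames {3}
pos 2: 5 -> miss, frames {3,5}
pos 3: 7 -> miss, frames {3,5,7}
pos 4: 9 -> miss, frames {3,5,7,9}
pos 5: 0 -> miss, evict 3, frames {5,7,9,0}
At position 5, page 3 is evicted.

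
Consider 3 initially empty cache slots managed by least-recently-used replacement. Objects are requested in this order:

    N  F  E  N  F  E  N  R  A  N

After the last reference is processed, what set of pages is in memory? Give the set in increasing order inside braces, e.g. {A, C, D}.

N -> fault, frames {N}
F -> fault, frames {N,F}
E -> fault, frames {N,F,E}
N -> hit
F -> hit
E -> hit
N -> hit
R -> fault, evict F, frames {E,N,R}
A -> fault, evict E, frames {N,R,A}
N -> hit

{A, N, R}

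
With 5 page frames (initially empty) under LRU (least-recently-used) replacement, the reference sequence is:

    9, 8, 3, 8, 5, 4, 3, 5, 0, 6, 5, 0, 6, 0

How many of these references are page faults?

9 -> miss, frames {9}
8 -> miss, frames {9,8}
3 -> miss, frames {9,8,3}
8 -> hit
5 -> miss, frames {9,3,8,5}
4 -> miss, frames {9,3,8,5,4}
3 -> hit
5 -> hit
0 -> miss, evict 9, frames {8,4,3,5,0}
6 -> miss, evict 8, frames {4,3,5,0,6}
5 -> hit
0 -> hit
6 -> hit
0 -> hit
Page faults: 7.

7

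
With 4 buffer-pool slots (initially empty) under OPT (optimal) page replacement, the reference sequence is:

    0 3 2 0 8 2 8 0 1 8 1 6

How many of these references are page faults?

6

0 -> fault, frames {0}
3 -> fault, frames {0,3}
2 -> fault, frames {0,3,2}
0 -> hit
8 -> fault, frames {0,3,2,8}
2 -> hit
8 -> hit
0 -> hit
1 -> fault, evict 2, frames {0,3,8,1}
8 -> hit
1 -> hit
6 -> fault, evict 1, frames {0,3,8,6}
Page faults: 6.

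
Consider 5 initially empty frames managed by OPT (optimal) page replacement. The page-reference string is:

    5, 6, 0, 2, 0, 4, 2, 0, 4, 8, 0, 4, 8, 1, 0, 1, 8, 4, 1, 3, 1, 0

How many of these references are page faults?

5: fault, frames [5]
6: fault, frames [5, 6]
0: fault, frames [5, 6, 0]
2: fault, frames [5, 6, 0, 2]
0: hit
4: fault, frames [5, 6, 0, 2, 4]
2: hit
0: hit
4: hit
8: fault, evict 2, frames [5, 6, 0, 4, 8]
0: hit
4: hit
8: hit
1: fault, evict 6, frames [5, 0, 4, 8, 1]
0: hit
1: hit
8: hit
4: hit
1: hit
3: fault, evict 8, frames [5, 0, 4, 1, 3]
1: hit
0: hit
Page faults: 8.

8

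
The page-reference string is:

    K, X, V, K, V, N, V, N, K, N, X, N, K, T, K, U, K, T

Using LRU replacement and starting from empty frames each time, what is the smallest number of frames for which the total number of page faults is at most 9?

3

f=1: 18 faults
f=2: 11 faults
f=3: 7 faults
f=4: 6 faults
f=5: 6 faults
f=6: 6 faults
Smallest f with faults ≤ 9 is 3.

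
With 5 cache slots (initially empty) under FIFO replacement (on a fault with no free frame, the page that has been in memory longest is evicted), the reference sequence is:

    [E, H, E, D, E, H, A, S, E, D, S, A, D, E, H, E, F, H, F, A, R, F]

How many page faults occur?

7

E → miss, frames {E}
H → miss, frames {E,H}
E → hit
D → miss, frames {E,H,D}
E → hit
H → hit
A → miss, frames {E,H,D,A}
S → miss, frames {E,H,D,A,S}
E → hit
D → hit
S → hit
A → hit
D → hit
E → hit
H → hit
E → hit
F → miss, evict E, frames {H,D,A,S,F}
H → hit
F → hit
A → hit
R → miss, evict H, frames {D,A,S,F,R}
F → hit
Page faults: 7.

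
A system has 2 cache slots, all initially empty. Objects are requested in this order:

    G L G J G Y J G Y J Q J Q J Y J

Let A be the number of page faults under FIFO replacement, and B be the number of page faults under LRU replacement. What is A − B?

2

Under FIFO: F F . F F F F F F F F . . . F F → 12 faults.
Under LRU: F F . F . F F F F F F . . . F . → 10 faults.
A − B = 12 − 10 = 2.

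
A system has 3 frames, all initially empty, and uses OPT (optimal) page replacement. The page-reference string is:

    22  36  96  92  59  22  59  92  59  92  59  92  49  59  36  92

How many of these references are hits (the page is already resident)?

9

22 -> miss, frames {22}
36 -> miss, frames {22,36}
96 -> miss, frames {22,36,96}
92 -> miss, evict 96, frames {22,36,92}
59 -> miss, evict 36, frames {22,92,59}
22 -> hit
59 -> hit
92 -> hit
59 -> hit
92 -> hit
59 -> hit
92 -> hit
49 -> miss, evict 22, frames {92,59,49}
59 -> hit
36 -> miss, evict 49, frames {92,59,36}
92 -> hit
Hits: 9.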